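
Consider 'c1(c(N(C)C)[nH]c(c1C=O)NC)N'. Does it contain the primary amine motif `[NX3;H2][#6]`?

Yes

The pattern [NX3;H2][#6] describes a trivalent nitrogen with two H attached to carbon — a primary amine.
The molecule carries a primary amino group (-NH2), whose atoms satisfy every constraint of the query, so the pattern matches.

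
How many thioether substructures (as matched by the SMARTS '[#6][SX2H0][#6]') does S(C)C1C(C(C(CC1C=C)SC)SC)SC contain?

[#6][SX2H0][#6] is the SMARTS for a thioether: an aliphatic sulfur bridging two carbons with no H on the sulfur.
The molecule carries 4 separate instances of a methylthio ether (-SCH3) meeting every constraint; each maps to a distinct set of atoms, giving 4 matches.

4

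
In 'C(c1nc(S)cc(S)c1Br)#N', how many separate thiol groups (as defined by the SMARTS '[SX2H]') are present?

2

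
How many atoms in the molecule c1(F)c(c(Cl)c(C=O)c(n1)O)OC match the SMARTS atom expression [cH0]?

5

Check the 13 heavy atoms by environment: 1× n (aromatic, H0) → no; 5× c (aromatic, H0) → match; 1× Cl (H0) → no; 1× F (H0) → no; 1× C (H1) → no; 2× O (H0) → no; 1× C (H3) → no; 1× O (H1) → no.
That gives 5 matching atoms.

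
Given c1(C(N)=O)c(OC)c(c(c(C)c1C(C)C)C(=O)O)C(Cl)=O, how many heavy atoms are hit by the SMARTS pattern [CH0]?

Check the 21 heavy atoms by environment: 6× c (aromatic, H0) → no; 4× O (H0) → no; 4× C (H3) → no; 3× C (H0) → match; 1× N (H2) → no; 1× C (H1) → no; 1× Cl (H0) → no; 1× O (H1) → no.
That gives 3 matching atoms.

3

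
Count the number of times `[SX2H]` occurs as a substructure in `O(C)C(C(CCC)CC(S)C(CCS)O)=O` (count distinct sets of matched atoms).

2

[SX2H] is the SMARTS for a thiol: an aliphatic sulfur with two connections, one being H.
The molecule carries 2 separate instances of a thiol (-SH) meeting every constraint; each maps to a distinct set of atoms, giving 2 matches.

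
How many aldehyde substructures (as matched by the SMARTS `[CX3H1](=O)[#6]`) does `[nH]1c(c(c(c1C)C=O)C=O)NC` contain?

2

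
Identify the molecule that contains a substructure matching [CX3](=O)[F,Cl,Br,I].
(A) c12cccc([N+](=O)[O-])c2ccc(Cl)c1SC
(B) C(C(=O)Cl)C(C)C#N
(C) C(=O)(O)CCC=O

B

[CX3](=O)[F,Cl,Br,I] describes a carbonyl carbon bonded to a halogen (an acyl halide).
(A) has a chloro substituent but the Cl is not on a carbonyl carbon.
(B) contains an acyl chloride (-C(=O)Cl), which satisfies every atom and bond constraint.
(C) has a carboxylic acid group (-C(=O)OH) but the carbonyl is bonded to -OH, not to a halogen.
So the answer is (B).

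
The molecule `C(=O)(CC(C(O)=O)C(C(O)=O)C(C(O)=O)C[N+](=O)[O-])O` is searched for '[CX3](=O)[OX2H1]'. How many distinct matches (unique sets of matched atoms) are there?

[CX3](=O)[OX2H1] is the SMARTS for a carboxylic acid: an sp2 carbon double-bonded to O and single-bonded to an -OH oxygen.
The molecule carries 4 separate instances of a carboxylic acid group (-C(=O)OH) meeting every constraint; each maps to a distinct set of atoms, giving 4 matches.

4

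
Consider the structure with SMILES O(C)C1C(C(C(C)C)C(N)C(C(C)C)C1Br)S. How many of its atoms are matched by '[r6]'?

The query [r6] means: r6 matches atoms in a six-membered ring.
Check the 17 heavy atoms by environment: 6× C (in 6-ring) → match; 1× O (acyclic) → no; 7× C (acyclic) → no; 1× N (acyclic) → no; 1× Br (acyclic) → no; 1× S (acyclic) → no.
That gives 6 matching atoms.

6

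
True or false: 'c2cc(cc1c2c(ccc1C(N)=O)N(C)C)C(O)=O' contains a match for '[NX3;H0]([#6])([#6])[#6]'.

The pattern [NX3;H0]([#6])([#6])[#6] describes a trivalent nitrogen with no H, bonded to three carbons — a tertiary amine.
The molecule carries a dimethylamino group (-N(CH3)2), whose atoms satisfy every constraint of the query, so the pattern matches.

True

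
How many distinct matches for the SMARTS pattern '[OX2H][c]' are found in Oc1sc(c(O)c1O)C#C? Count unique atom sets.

[OX2H][c] is the SMARTS for a phenol: a hydroxyl oxygen attached to an aromatic carbon.
The molecule carries 3 separate instances of a hydroxyl group (-OH) meeting every constraint; each maps to a distinct set of atoms, giving 3 matches.

3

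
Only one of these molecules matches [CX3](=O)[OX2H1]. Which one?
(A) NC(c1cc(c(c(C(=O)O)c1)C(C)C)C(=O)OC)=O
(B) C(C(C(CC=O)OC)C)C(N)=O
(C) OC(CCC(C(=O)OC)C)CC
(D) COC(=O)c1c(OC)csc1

A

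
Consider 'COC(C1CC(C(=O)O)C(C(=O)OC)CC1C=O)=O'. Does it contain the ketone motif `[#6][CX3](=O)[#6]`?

No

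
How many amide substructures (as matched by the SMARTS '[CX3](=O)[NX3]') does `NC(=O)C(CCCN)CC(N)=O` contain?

[CX3](=O)[NX3] is the SMARTS for an amide: a carbonyl carbon bonded to a trivalent nitrogen.
The molecule carries 2 separate instances of a primary amide (-C(=O)NH2) meeting every constraint; each maps to a distinct set of atoms, giving 2 matches.

2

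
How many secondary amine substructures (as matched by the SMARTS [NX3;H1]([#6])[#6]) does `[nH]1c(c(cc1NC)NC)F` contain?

2

[NX3;H1]([#6])[#6] is the SMARTS for a secondary amine: a trivalent nitrogen with one H, bonded to two carbons.
The molecule carries 2 separate instances of an N-methylamino group (-NHCH3) meeting every constraint; each maps to a distinct set of atoms, giving 2 matches.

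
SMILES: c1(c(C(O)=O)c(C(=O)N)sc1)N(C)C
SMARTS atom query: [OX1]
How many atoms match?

2

The query [OX1] means: aliphatic oxygen with one total connection — typically a carbonyl =O or an oxide.
Check the 14 heavy atoms by environment: 1× s (aromatic, X2) → no; 4× c (aromatic, X3) → no; 2× N (X3) → no; 2× C (X4) → no; 2× C (X3) → no; 2× O (X1) → match; 1× O (X2) → no.
That gives 2 matching atoms.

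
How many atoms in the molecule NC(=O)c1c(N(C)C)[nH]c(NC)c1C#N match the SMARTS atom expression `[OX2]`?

0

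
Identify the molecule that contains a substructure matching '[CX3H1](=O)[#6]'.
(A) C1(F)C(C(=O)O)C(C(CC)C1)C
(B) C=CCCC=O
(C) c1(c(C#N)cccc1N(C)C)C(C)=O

B

[CX3H1](=O)[#6] describes an sp2 carbon with one H, double-bonded to O and single-bonded to carbon (an aldehyde).
(A) has a carboxylic acid group (-C(=O)OH) but the carbonyl carbon has H0 and is bonded to O, not H1.
(B) contains an aldehyde (-CHO), which satisfies every atom and bond constraint.
(C) has an acetyl/ketone group (-C(=O)CH3) but the carbonyl carbon has H0 (two carbon neighbours), not H1.
So the answer is (B).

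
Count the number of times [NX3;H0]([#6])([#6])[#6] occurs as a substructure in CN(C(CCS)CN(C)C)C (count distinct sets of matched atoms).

2

[NX3;H0]([#6])([#6])[#6] is the SMARTS for a tertiary amine: a trivalent nitrogen with no H, bonded to three carbons.
The molecule carries 2 separate instances of a dimethylamino group (-N(CH3)2) meeting every constraint; each maps to a distinct set of atoms, giving 2 matches.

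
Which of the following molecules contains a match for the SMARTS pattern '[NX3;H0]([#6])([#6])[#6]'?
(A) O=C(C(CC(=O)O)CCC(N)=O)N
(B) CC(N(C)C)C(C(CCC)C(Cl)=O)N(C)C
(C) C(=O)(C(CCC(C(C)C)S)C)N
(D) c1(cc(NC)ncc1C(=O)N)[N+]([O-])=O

[NX3;H0]([#6])([#6])[#6] describes a trivalent nitrogen with no H, bonded to three carbons (a tertiary amine).
(A) has a primary amide (-C(=O)NH2) but the amide nitrogen has H2 and only one carbon neighbour.
(B) contains a dimethylamino group (-N(CH3)2), which satisfies every atom and bond constraint.
(C) has a primary amide (-C(=O)NH2) but the amide nitrogen has H2 and only one carbon neighbour.
(D) has a primary amide (-C(=O)NH2) but the amide nitrogen has H2 and only one carbon neighbour.
So the answer is (B).

B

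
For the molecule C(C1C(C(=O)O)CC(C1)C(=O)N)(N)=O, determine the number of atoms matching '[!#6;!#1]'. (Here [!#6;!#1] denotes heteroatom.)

6

The query [!#6;!#1] means: not carbon and not hydrogen — any heteroatom.
Check the 14 heavy atoms by environment: 8× C → no; 4× O → match; 2× N → match.
Summing the matching environments: 4 + 2 = 6 matching atoms.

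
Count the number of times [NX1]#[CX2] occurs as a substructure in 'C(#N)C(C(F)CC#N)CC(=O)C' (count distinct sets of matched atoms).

2

[NX1]#[CX2] is the SMARTS for a nitrile: a nitrogen triple-bonded to a two-connected carbon.
The molecule carries 2 separate instances of a nitrile (-C#N) meeting every constraint; each maps to a distinct set of atoms, giving 2 matches.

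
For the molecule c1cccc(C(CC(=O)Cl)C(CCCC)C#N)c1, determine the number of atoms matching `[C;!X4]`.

The query [C;!X4] means: aliphatic carbon that does not have four total connections.
Check the 18 heavy atoms by environment: 7× C (X4) → no; 1× C (X2) → match; 1× N (X1) → no; 6× c (aromatic, X3) → no; 1× C (X3) → match; 1× O (X1) → no; 1× Cl (X1) → no.
Summing the matching environments: 1 + 1 = 2 matching atoms.

2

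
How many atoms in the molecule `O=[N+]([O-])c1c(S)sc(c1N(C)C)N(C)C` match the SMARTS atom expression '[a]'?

5

The query [a] means: a matches any aromatic atom.
Check the 15 heavy atoms by environment: 1× s (aromatic) → match; 4× c (aromatic) → match; 1× S → no; 2× N → no; 4× C → no; 1× N (charge +1) → no; 1× O (charge -1) → no; 1× O → no.
Summing the matching environments: 1 + 4 = 5 matching atoms.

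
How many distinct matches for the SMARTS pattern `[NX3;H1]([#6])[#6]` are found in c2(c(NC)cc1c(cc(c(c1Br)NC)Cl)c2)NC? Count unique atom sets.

3

[NX3;H1]([#6])[#6] is the SMARTS for a secondary amine: a trivalent nitrogen with one H, bonded to two carbons.
The molecule carries 3 separate instances of an N-methylamino group (-NHCH3) meeting every constraint; each maps to a distinct set of atoms, giving 3 matches.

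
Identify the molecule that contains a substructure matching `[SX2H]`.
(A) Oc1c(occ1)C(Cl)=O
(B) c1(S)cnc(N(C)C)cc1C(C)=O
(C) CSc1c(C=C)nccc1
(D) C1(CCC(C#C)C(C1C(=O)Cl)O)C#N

[SX2H] describes an aliphatic sulfur with two connections, one being H (a thiol).
(A) has a hydroxyl group (-OH) but it is an -OH, not an -SH.
(B) contains a thiol (-SH), which satisfies every atom and bond constraint.
(C) has a methylthio ether (-SCH3) but the sulfur has H0 (bonded to two carbons), not H1.
(D) has a hydroxyl group (-OH) but it is an -OH, not an -SH.
So the answer is (B).

B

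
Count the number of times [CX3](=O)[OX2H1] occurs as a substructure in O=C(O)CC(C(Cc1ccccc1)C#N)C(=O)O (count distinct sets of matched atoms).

2

[CX3](=O)[OX2H1] is the SMARTS for a carboxylic acid: an sp2 carbon double-bonded to O and single-bonded to an -OH oxygen.
The molecule carries 2 separate instances of a carboxylic acid group (-C(=O)OH) meeting every constraint; each maps to a distinct set of atoms, giving 2 matches.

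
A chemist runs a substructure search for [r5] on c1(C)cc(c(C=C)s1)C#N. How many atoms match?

The query [r5] means: r5 matches atoms in a five-membered ring.
Check the 10 heavy atoms by environment: 1× s (aromatic, in 5-ring) → match; 4× c (aromatic, in 5-ring) → match; 4× C (acyclic) → no; 1× N (acyclic) → no.
Summing the matching environments: 1 + 4 = 5 matching atoms.

5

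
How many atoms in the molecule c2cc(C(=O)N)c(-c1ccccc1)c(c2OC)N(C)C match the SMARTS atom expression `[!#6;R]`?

0

The query [!#6;R] means: non-carbon atom that is part of a ring.
Check the 20 heavy atoms by environment: 12× c (aromatic, in 6-ring) → no; 2× N (acyclic) → no; 4× C (acyclic) → no; 2× O (acyclic) → no.
No environment satisfies the query, so 0 matching atoms.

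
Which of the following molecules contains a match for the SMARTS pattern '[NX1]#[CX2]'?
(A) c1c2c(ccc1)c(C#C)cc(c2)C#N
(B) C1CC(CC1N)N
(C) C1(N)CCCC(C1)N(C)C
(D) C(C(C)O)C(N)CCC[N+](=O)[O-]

[NX1]#[CX2] describes a nitrogen triple-bonded to a two-connected carbon (a nitrile).
(A) contains a nitrile (-C#N), which satisfies every atom and bond constraint.
(B) has a primary amino group (-NH2) but the nitrogen is NX3 (three connections), not NX1 triple-bonded.
(C) has a primary amino group (-NH2) but the nitrogen is NX3 (three connections), not NX1 triple-bonded.
(D) has a nitro group (-[N+](=O)[O-]) but there is no C#N triple bond.
So the answer is (A).

A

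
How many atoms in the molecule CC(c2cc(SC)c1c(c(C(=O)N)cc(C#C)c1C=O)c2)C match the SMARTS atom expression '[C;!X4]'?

Check the 22 heavy atoms by environment: 10× c (aromatic, X3) → no; 2× C (X3) → match; 2× O (X1) → no; 1× N (X3) → no; 1× S (X2) → no; 4× C (X4) → no; 2× C (X2) → match.
Summing the matching environments: 2 + 2 = 4 matching atoms.

4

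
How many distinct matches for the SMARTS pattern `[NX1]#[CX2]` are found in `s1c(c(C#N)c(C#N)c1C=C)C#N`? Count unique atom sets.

3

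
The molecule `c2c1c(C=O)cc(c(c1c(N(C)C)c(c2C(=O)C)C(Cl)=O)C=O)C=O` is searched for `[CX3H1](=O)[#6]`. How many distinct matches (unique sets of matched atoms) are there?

3

[CX3H1](=O)[#6] is the SMARTS for an aldehyde: an sp2 carbon with one H, double-bonded to O and single-bonded to carbon.
The molecule carries 3 separate instances of an aldehyde (-CHO) meeting every constraint; each maps to a distinct set of atoms, giving 3 matches.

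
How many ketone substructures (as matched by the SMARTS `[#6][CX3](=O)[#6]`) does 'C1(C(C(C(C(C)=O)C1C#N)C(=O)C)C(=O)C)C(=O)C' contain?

4

[#6][CX3](=O)[#6] is the SMARTS for a ketone: a carbonyl carbon (no H) flanked by two carbons.
The molecule carries 4 separate instances of an acetyl/ketone group (-C(=O)CH3) meeting every constraint; each maps to a distinct set of atoms, giving 4 matches.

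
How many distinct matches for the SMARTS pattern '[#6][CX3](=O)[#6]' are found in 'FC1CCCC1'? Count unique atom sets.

0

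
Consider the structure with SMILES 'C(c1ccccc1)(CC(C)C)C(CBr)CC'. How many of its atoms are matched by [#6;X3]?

The query [#6;X3] means: any carbon (aromatic or not) with three total connections.
Check the 16 heavy atoms by environment: 9× C (X4) → no; 1× Br (X1) → no; 6× c (aromatic, X3) → match.
That gives 6 matching atoms.

6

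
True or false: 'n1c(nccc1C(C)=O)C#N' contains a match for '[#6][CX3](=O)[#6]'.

True

The pattern [#6][CX3](=O)[#6] describes a carbonyl carbon (no H) flanked by two carbons — a ketone.
The molecule carries an acetyl/ketone group (-C(=O)CH3), whose atoms satisfy every constraint of the query, so the pattern matches.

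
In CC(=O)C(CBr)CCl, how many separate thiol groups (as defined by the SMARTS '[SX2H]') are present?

0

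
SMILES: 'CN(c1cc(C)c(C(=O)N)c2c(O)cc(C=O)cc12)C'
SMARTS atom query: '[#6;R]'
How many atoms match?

10

The query [#6;R] means: carbon that is part of a ring.
Check the 20 heavy atoms by environment: 10× c (aromatic, in 6-ring) → match; 2× N (acyclic) → no; 5× C (acyclic) → no; 3× O (acyclic) → no.
That gives 10 matching atoms.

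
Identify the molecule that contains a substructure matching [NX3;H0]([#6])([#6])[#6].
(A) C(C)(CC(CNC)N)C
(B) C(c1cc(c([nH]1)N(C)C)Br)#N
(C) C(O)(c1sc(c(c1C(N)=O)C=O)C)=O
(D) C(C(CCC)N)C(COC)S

B

[NX3;H0]([#6])([#6])[#6] describes a trivalent nitrogen with no H, bonded to three carbons (a tertiary amine).
(A) has a primary amino group (-NH2) but the nitrogen has H2, not H0 with three carbons.
(B) contains a dimethylamino group (-N(CH3)2), which satisfies every atom and bond constraint.
(C) has a primary amide (-C(=O)NH2) but the amide nitrogen has H2 and only one carbon neighbour.
(D) has a primary amino group (-NH2) but the nitrogen has H2, not H0 with three carbons.
So the answer is (B).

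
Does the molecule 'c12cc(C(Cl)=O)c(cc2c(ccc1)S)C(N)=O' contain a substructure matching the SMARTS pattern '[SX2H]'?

Yes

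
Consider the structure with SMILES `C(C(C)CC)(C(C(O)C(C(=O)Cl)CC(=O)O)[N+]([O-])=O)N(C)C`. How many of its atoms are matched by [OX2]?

The query [OX2] means: aliphatic oxygen with two total connections — ether, hydroxyl, or ester single-bond O.
Check the 22 heavy atoms by environment: 11× C (X4) → no; 1× N (charge +1, X3) → no; 1× O (charge -1, X1) → no; 3× O (X1) → no; 2× O (X2) → match; 2× C (X3) → no; 1× N (X3) → no; 1× Cl (X1) → no.
That gives 2 matching atoms.

2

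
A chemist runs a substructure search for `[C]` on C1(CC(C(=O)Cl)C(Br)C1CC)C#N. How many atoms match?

9

The query [C] means: uppercase C matches aliphatic (non-aromatic) carbon only.
Check the 13 heavy atoms by environment: 9× C → match; 1× O → no; 1× Cl → no; 1× Br → no; 1× N → no.
That gives 9 matching atoms.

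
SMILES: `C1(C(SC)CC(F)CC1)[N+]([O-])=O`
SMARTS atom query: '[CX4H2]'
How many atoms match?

3

The query [CX4H2] means: sp3 carbon (X4) with exactly two hydrogens.
Check the 12 heavy atoms by environment: 3× C (H2, X4) → match; 3× C (H1, X4) → no; 1× N (charge +1, H0, X3) → no; 1× O (charge -1, H0, X1) → no; 1× O (H0, X1) → no; 1× F (H0, X1) → no; 1× S (H0, X2) → no; 1× C (H3, X4) → no.
That gives 3 matching atoms.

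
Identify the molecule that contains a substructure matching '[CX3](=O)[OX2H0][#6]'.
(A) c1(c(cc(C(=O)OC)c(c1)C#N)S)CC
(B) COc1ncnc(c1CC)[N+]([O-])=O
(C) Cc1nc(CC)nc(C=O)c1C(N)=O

A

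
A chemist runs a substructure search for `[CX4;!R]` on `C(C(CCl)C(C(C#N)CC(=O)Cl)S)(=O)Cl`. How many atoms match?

The query [CX4;!R] means: aliphatic carbon with four total connections, not in a ring.
Check the 15 heavy atoms by environment: 5× C (X4, acyclic) → match; 2× C (X3, acyclic) → no; 2× O (X1, acyclic) → no; 3× Cl (X1, acyclic) → no; 1× S (X2, acyclic) → no; 1× C (X2, acyclic) → no; 1× N (X1, acyclic) → no.
That gives 5 matching atoms.

5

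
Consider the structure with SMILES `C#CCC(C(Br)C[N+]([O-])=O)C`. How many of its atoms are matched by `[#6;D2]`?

The query [#6;D2] means: any carbon bonded to exactly two heavy atoms.
Check the 11 heavy atoms by environment: 3× C (D2) → match; 2× C (D3) → no; 1× N (charge +1, D3) → no; 1× O (charge -1, D1) → no; 1× O (D1) → no; 1× Br (D1) → no; 2× C (D1) → no.
That gives 3 matching atoms.

3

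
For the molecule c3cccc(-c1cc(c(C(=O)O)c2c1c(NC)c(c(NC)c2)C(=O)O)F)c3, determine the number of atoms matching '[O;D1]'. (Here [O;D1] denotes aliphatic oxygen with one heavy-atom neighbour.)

4

Check the 27 heavy atoms by environment: 9× c (aromatic, D3) → no; 7× c (aromatic, D2) → no; 2× N (D2) → no; 2× C (D1) → no; 1× F (D1) → no; 2× C (D3) → no; 4× O (D1) → match.
That gives 4 matching atoms.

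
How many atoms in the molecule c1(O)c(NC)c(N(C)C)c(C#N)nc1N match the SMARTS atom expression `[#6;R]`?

5

The query [#6;R] means: carbon that is part of a ring.
Check the 15 heavy atoms by environment: 1× n (aromatic, in 6-ring) → no; 5× c (aromatic, in 6-ring) → match; 1× O (acyclic) → no; 4× N (acyclic) → no; 4× C (acyclic) → no.
That gives 5 matching atoms.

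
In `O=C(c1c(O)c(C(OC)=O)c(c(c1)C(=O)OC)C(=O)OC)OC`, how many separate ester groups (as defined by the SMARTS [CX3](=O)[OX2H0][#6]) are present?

[CX3](=O)[OX2H0][#6] is the SMARTS for an ester: a carbonyl carbon bonded to an oxygen that is itself bonded to carbon (no H on that O).
The molecule carries 4 separate instances of a methyl-ester group (-C(=O)OCH3) meeting every constraint; each maps to a distinct set of atoms, giving 4 matches.

4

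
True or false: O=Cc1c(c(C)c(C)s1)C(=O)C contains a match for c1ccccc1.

False

The pattern c1ccccc1 describes six aromatic carbons in a ring — a benzene ring.
The closest candidate here is a methyl group (-CH3), but no six-membered all-carbon aromatic ring is present. No other fragment satisfies the full query, so there is no match.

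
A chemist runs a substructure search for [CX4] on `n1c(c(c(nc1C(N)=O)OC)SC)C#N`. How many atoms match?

The query [CX4] means: C with X4: aliphatic carbon with exactly 4 total connections (bonds + H).
Check the 15 heavy atoms by environment: 2× n (aromatic, X2) → no; 4× c (aromatic, X3) → no; 1× O (X2) → no; 2× C (X4) → match; 1× C (X3) → no; 1× O (X1) → no; 1× N (X3) → no; 1× S (X2) → no; 1× C (X2) → no; 1× N (X1) → no.
That gives 2 matching atoms.

2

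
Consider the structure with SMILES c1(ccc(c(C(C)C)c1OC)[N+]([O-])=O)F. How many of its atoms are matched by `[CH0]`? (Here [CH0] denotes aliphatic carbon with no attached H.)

0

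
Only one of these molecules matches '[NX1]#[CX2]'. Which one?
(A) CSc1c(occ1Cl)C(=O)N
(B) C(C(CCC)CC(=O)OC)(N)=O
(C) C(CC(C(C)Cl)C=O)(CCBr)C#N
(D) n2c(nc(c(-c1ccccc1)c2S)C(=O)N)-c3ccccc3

C

[NX1]#[CX2] describes a nitrogen triple-bonded to a two-connected carbon (a nitrile).
(A) has a primary amide (-C(=O)NH2) but the nitrogen is NX3, not NX1.
(B) has a primary amide (-C(=O)NH2) but the nitrogen is NX3, not NX1.
(C) contains a nitrile (-C#N), which satisfies every atom and bond constraint.
(D) has a primary amide (-C(=O)NH2) but the nitrogen is NX3, not NX1.
So the answer is (C).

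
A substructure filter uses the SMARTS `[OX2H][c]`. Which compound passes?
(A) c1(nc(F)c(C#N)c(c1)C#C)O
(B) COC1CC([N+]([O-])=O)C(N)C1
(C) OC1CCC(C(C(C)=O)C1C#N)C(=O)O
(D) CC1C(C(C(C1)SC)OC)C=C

[OX2H][c] describes a hydroxyl oxygen attached to an aromatic carbon (a phenol).
(A) contains a hydroxyl group (-OH), which satisfies every atom and bond constraint.
(B) has a methoxy ether (-OCH3) but the oxygen has H0, not H1.
(C) has a hydroxyl group (-OH) but the -OH is on an aliphatic carbon, not an aromatic c.
(D) has a methoxy ether (-OCH3) but the oxygen has H0, not H1.
So the answer is (A).

A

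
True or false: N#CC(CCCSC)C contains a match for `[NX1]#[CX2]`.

The pattern [NX1]#[CX2] describes a nitrogen triple-bonded to a two-connected carbon — a nitrile.
The molecule carries a nitrile (-C#N), whose atoms satisfy every constraint of the query, so the pattern matches.

True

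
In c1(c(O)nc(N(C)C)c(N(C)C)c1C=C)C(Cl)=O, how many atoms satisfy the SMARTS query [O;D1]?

Check the 18 heavy atoms by environment: 1× n (aromatic, D2) → no; 5× c (aromatic, D3) → no; 2× O (D1) → match; 2× N (D3) → no; 5× C (D1) → no; 1× C (D2) → no; 1× C (D3) → no; 1× Cl (D1) → no.
That gives 2 matching atoms.

2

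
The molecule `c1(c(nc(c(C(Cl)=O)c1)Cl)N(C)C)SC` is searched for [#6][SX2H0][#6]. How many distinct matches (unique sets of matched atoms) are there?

1

[#6][SX2H0][#6] is the SMARTS for a thioether: an aliphatic sulfur bridging two carbons with no H on the sulfur.
Exactly one fragment in the molecule meets all constraints, giving 1 match.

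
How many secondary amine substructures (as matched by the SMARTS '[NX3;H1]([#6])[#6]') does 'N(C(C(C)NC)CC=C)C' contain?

2

[NX3;H1]([#6])[#6] is the SMARTS for a secondary amine: a trivalent nitrogen with one H, bonded to two carbons.
The molecule carries 2 separate instances of an N-methylamino group (-NHCH3) meeting every constraint; each maps to a distinct set of atoms, giving 2 matches.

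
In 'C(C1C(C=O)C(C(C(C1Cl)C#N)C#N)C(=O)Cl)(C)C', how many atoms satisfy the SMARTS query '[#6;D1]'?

2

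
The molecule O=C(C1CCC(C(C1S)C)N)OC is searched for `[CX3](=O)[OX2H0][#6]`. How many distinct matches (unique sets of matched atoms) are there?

[CX3](=O)[OX2H0][#6] is the SMARTS for an ester: a carbonyl carbon bonded to an oxygen that is itself bonded to carbon (no H on that O).
Exactly one fragment in the molecule meets all constraints, giving 1 match.

1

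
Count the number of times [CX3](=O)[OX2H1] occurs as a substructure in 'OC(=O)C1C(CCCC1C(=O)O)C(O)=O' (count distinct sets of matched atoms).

3

[CX3](=O)[OX2H1] is the SMARTS for a carboxylic acid: an sp2 carbon double-bonded to O and single-bonded to an -OH oxygen.
The molecule carries 3 separate instances of a carboxylic acid group (-C(=O)OH) meeting every constraint; each maps to a distinct set of atoms, giving 3 matches.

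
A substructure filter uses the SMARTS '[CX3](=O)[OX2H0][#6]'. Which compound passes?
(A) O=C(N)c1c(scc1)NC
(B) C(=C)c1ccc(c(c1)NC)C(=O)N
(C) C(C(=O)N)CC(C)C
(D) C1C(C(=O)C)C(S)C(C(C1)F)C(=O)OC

D

[CX3](=O)[OX2H0][#6] describes a carbonyl carbon bonded to an oxygen that is itself bonded to carbon (no H on that O) (an ester).
(A) has a primary amide (-C(=O)NH2) but the carbonyl is bonded to N, not to an O-C linkage.
(B) has a primary amide (-C(=O)NH2) but the carbonyl is bonded to N, not to an O-C linkage.
(C) has a primary amide (-C(=O)NH2) but the carbonyl is bonded to N, not to an O-C linkage.
(D) contains a methyl-ester group (-C(=O)OCH3), which satisfies every atom and bond constraint.
So the answer is (D).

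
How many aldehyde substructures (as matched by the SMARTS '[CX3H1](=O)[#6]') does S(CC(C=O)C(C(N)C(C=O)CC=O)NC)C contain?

3

[CX3H1](=O)[#6] is the SMARTS for an aldehyde: an sp2 carbon with one H, double-bonded to O and single-bonded to carbon.
The molecule carries 3 separate instances of an aldehyde (-CHO) meeting every constraint; each maps to a distinct set of atoms, giving 3 matches.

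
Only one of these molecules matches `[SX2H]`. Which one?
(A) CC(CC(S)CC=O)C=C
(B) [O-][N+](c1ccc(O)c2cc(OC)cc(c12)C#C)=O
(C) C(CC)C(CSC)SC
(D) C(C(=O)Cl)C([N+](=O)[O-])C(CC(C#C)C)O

[SX2H] describes an aliphatic sulfur with two connections, one being H (a thiol).
(A) contains a thiol (-SH), which satisfies every atom and bond constraint.
(B) has a hydroxyl group (-OH) but it is an -OH, not an -SH.
(C) has a methylthio ether (-SCH3) but the sulfur has H0 (bonded to two carbons), not H1.
(D) has a hydroxyl group (-OH) but it is an -OH, not an -SH.
So the answer is (A).

A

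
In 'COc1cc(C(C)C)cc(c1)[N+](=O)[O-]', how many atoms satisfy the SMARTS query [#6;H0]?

The query [#6;H0] means: any carbon with no attached hydrogen.
Check the 14 heavy atoms by environment: 3× c (aromatic, H1) → no; 3× c (aromatic, H0) → match; 1× N (charge +1, H0) → no; 1× O (charge -1, H0) → no; 2× O (H0) → no; 3× C (H3) → no; 1× C (H1) → no.
That gives 3 matching atoms.

3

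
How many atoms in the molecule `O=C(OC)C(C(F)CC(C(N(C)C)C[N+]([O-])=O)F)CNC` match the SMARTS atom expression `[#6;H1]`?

The query [#6;H1] means: any carbon bearing exactly one hydrogen.
Check the 21 heavy atoms by environment: 3× C (H2) → no; 4× C (H1) → match; 2× F (H0) → no; 1× N (charge +1, H0) → no; 1× O (charge -1, H0) → no; 3× O (H0) → no; 1× C (H0) → no; 4× C (H3) → no; 1× N (H0) → no; 1× N (H1) → no.
That gives 4 matching atoms.

4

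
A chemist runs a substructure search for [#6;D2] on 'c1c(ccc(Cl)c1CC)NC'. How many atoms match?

4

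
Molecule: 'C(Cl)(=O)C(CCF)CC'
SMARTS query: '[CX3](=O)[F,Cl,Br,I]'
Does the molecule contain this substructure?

The pattern [CX3](=O)[F,Cl,Br,I] describes a carbonyl carbon bonded to a halogen — an acyl halide.
The molecule carries an acyl chloride (-C(=O)Cl), whose atoms satisfy every constraint of the query, so the pattern matches.

Yes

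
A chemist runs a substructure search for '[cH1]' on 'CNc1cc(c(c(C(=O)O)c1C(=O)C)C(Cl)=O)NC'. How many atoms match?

1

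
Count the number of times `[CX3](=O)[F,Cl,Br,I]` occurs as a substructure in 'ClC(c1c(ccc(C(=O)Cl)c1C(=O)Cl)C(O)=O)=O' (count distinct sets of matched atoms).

3

[CX3](=O)[F,Cl,Br,I] is the SMARTS for an acyl halide: a carbonyl carbon bonded to a halogen.
The molecule carries 3 separate instances of an acyl chloride (-C(=O)Cl) meeting every constraint; each maps to a distinct set of atoms, giving 3 matches.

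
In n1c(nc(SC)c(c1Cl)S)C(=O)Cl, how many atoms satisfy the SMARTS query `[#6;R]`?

4

Check the 13 heavy atoms by environment: 2× n (aromatic, in 6-ring) → no; 4× c (aromatic, in 6-ring) → match; 2× C (acyclic) → no; 1× O (acyclic) → no; 2× Cl (acyclic) → no; 2× S (acyclic) → no.
That gives 4 matching atoms.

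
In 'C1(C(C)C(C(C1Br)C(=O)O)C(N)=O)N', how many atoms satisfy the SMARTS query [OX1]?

2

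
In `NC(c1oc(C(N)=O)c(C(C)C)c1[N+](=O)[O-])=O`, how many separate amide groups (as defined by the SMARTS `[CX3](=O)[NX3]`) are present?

2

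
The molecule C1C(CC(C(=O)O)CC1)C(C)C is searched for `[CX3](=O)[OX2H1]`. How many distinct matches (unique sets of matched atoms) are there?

1

[CX3](=O)[OX2H1] is the SMARTS for a carboxylic acid: an sp2 carbon double-bonded to O and single-bonded to an -OH oxygen.
Exactly one fragment in the molecule meets all constraints, giving 1 match.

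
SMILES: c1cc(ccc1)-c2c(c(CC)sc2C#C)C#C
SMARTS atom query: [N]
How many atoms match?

0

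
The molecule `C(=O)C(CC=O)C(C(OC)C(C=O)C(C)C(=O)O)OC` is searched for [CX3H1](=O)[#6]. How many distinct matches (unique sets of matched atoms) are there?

3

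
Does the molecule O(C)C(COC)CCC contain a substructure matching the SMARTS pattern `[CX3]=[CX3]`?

The pattern [CX3]=[CX3] describes a non-aromatic C=C double bond between two sp2 carbons — an alkene.
The closest candidate here is an ethyl group (-CH2CH3), but its C-C bond is a single bond between CX4 carbons, not CX3=CX3. No other fragment satisfies the full query, so there is no match.

No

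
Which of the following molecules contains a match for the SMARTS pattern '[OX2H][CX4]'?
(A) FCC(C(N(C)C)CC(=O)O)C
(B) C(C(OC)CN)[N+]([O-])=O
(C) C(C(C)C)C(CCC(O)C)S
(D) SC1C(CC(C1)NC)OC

C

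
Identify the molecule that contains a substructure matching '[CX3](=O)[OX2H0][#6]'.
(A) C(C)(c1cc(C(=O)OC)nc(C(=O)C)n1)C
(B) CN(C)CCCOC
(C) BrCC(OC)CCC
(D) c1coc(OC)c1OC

A

[CX3](=O)[OX2H0][#6] describes a carbonyl carbon bonded to an oxygen that is itself bonded to carbon (no H on that O) (an ester).
(A) contains a methyl-ester group (-C(=O)OCH3), which satisfies every atom and bond constraint.
(B) has a methoxy ether (-OCH3) but the ether oxygen is not adjacent to a C=O carbon.
(C) has a methoxy ether (-OCH3) but the ether oxygen is not adjacent to a C=O carbon.
(D) has a methoxy ether (-OCH3) but the ether oxygen is not adjacent to a C=O carbon.
So the answer is (A).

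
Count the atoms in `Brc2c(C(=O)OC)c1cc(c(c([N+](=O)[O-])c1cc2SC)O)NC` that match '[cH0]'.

The query [cH0] means: aromatic carbon with no attached hydrogen (substituted or ring-fusion).
Check the 23 heavy atoms by environment: 8× c (aromatic, H0) → match; 2× c (aromatic, H1) → no; 1× N (H1) → no; 3× C (H3) → no; 1× N (charge +1, H0) → no; 1× O (charge -1, H0) → no; 3× O (H0) → no; 1× Br (H0) → no; 1× O (H1) → no; 1× C (H0) → no; 1× S (H0) → no.
That gives 8 matching atoms.

8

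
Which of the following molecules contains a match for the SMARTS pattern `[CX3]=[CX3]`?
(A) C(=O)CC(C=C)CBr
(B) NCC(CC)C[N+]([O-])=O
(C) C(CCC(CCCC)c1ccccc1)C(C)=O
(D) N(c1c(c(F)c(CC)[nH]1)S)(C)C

A

[CX3]=[CX3] describes a non-aromatic C=C double bond between two sp2 carbons (an alkene).
(A) contains a vinyl group (-CH=CH2), which satisfies every atom and bond constraint.
(B) has an ethyl group (-CH2CH3) but its C-C bond is a single bond between CX4 carbons, not CX3=CX3.
(C) has an ethyl group (-CH2CH3) but its C-C bond is a single bond between CX4 carbons, not CX3=CX3.
(D) has an ethyl group (-CH2CH3) but its C-C bond is a single bond between CX4 carbons, not CX3=CX3.
So the answer is (A).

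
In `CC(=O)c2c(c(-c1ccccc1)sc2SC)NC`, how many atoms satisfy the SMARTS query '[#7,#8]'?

2

The query [#7,#8] means: nitrogen or oxygen (comma = OR).
Check the 18 heavy atoms by environment: 1× s (aromatic) → no; 10× c (aromatic) → no; 4× C → no; 1× O → match; 1× S → no; 1× N → match.
Summing the matching environments: 1 + 1 = 2 matching atoms.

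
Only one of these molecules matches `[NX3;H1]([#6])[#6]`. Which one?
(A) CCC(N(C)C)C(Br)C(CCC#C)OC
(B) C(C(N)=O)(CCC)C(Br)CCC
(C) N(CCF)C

C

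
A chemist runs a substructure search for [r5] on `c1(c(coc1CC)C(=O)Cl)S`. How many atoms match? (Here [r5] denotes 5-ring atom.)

The query [r5] means: r5 matches atoms in a five-membered ring.
Check the 11 heavy atoms by environment: 1× o (aromatic, in 5-ring) → match; 4× c (aromatic, in 5-ring) → match; 1× S (acyclic) → no; 3× C (acyclic) → no; 1× O (acyclic) → no; 1× Cl (acyclic) → no.
Summing the matching environments: 1 + 4 = 5 matching atoms.

5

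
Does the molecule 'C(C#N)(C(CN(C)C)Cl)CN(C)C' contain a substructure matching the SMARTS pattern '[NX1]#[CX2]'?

The pattern [NX1]#[CX2] describes a nitrogen triple-bonded to a two-connected carbon — a nitrile.
The molecule carries a nitrile (-C#N), whose atoms satisfy every constraint of the query, so the pattern matches.

Yes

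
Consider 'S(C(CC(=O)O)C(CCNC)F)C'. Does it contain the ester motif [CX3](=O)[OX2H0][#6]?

No

The pattern [CX3](=O)[OX2H0][#6] describes a carbonyl carbon bonded to an oxygen that is itself bonded to carbon (no H on that O) — an ester.
The closest candidate here is a carboxylic acid group (-C(=O)OH), but the singly-bonded O carries H (OX2H1, not H0). No other fragment satisfies the full query, so there is no match.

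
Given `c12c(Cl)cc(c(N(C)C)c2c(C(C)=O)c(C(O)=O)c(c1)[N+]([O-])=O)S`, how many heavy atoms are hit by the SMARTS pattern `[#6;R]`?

Check the 24 heavy atoms by environment: 10× c (aromatic, in 6-ring) → match; 1× N (charge +1, acyclic) → no; 1× O (charge -1, acyclic) → no; 4× O (acyclic) → no; 1× N (acyclic) → no; 5× C (acyclic) → no; 1× S (acyclic) → no; 1× Cl (acyclic) → no.
That gives 10 matching atoms.

10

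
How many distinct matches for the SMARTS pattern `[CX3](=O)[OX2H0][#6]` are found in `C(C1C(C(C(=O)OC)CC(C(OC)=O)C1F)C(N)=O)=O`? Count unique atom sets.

2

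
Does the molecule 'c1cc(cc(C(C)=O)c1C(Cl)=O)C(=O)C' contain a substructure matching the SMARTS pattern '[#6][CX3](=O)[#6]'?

Yes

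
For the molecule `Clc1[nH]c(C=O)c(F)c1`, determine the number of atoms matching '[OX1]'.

The query [OX1] means: aliphatic oxygen with one total connection — typically a carbonyl =O or an oxide.
Check the 9 heavy atoms by environment: 1× n (aromatic, X3) → no; 4× c (aromatic, X3) → no; 1× F (X1) → no; 1× Cl (X1) → no; 1× C (X3) → no; 1× O (X1) → match.
That gives 1 matching atom.

1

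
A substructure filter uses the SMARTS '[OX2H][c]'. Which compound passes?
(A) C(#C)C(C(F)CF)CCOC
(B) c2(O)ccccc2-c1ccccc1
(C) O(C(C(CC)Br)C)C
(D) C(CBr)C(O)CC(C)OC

B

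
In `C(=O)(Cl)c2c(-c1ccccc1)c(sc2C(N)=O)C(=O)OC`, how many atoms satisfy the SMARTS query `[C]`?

The query [C] means: uppercase C matches aliphatic (non-aromatic) carbon only.
Check the 21 heavy atoms by environment: 1× s (aromatic) → no; 10× c (aromatic) → no; 4× C → match; 4× O → no; 1× N → no; 1× Cl → no.
That gives 4 matching atoms.

4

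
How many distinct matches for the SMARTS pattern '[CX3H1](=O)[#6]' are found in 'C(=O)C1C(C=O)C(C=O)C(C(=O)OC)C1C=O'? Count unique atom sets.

4

[CX3H1](=O)[#6] is the SMARTS for an aldehyde: an sp2 carbon with one H, double-bonded to O and single-bonded to carbon.
The molecule carries 4 separate instances of an aldehyde (-CHO) meeting every constraint; each maps to a distinct set of atoms, giving 4 matches.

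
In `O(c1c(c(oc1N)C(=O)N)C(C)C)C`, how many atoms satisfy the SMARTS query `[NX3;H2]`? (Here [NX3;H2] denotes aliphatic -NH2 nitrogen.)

2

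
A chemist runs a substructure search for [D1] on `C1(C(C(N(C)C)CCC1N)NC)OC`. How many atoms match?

The query [D1] means: atom with exactly one heavy-atom neighbour (degree 1).
Check the 14 heavy atoms by environment: 2× C (D2) → no; 4× C (D3) → no; 1× N (D1) → match; 1× N (D2) → no; 4× C (D1) → match; 1× N (D3) → no; 1× O (D2) → no.
Summing the matching environments: 1 + 4 = 5 matching atoms.

5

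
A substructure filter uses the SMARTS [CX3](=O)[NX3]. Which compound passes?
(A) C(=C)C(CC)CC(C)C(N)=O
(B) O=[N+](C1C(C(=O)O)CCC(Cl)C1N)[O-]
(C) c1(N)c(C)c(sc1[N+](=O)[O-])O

A

[CX3](=O)[NX3] describes a carbonyl carbon bonded to a trivalent nitrogen (an amide).
(A) contains a primary amide (-C(=O)NH2), which satisfies every atom and bond constraint.
(B) has a primary amino group (-NH2) but the -NH2 is not attached to a carbonyl carbon.
(C) has a primary amino group (-NH2) but the -NH2 is not attached to a carbonyl carbon.
So the answer is (A).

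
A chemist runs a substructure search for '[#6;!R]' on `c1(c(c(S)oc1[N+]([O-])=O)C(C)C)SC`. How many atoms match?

4

The query [#6;!R] means: carbon not in any ring.
Check the 14 heavy atoms by environment: 1× o (aromatic, in 5-ring) → no; 4× c (aromatic, in 5-ring) → no; 4× C (acyclic) → match; 1× N (charge +1, acyclic) → no; 1× O (charge -1, acyclic) → no; 1× O (acyclic) → no; 2× S (acyclic) → no.
That gives 4 matching atoms.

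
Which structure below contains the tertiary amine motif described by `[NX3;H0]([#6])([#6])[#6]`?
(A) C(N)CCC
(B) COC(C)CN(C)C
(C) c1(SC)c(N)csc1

B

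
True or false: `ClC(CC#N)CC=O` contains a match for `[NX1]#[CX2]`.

True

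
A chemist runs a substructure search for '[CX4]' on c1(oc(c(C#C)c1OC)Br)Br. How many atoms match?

The query [CX4] means: C with X4: aliphatic carbon with exactly 4 total connections (bonds + H).
Check the 11 heavy atoms by environment: 1× o (aromatic, X2) → no; 4× c (aromatic, X3) → no; 2× Br (X1) → no; 1× O (X2) → no; 1× C (X4) → match; 2× C (X2) → no.
That gives 1 matching atom.

1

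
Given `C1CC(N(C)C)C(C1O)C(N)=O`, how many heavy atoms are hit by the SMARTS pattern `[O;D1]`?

2

The query [O;D1] means: aliphatic oxygen bonded to exactly one heavy atom.
Check the 12 heavy atoms by environment: 2× C (D2) → no; 4× C (D3) → no; 1× N (D3) → no; 2× C (D1) → no; 2× O (D1) → match; 1× N (D1) → no.
That gives 2 matching atoms.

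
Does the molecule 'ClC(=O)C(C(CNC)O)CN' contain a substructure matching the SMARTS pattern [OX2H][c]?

No

The pattern [OX2H][c] describes a hydroxyl oxygen attached to an aromatic carbon — a phenol.
The closest candidate here is a hydroxyl group (-OH), but the -OH is on an aliphatic carbon, not an aromatic c. No other fragment satisfies the full query, so there is no match.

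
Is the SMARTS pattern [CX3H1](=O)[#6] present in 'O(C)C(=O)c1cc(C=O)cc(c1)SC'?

The pattern [CX3H1](=O)[#6] describes an sp2 carbon with one H, double-bonded to O and single-bonded to carbon — an aldehyde.
The molecule carries an aldehyde (-CHO), whose atoms satisfy every constraint of the query, so the pattern matches.

Yes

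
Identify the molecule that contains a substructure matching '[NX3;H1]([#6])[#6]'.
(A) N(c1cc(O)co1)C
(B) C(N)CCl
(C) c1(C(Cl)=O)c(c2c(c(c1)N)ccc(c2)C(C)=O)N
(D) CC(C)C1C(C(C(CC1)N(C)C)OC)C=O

[NX3;H1]([#6])[#6] describes a trivalent nitrogen with one H, bonded to two carbons (a secondary amine).
(A) contains an N-methylamino group (-NHCH3), which satisfies every atom and bond constraint.
(B) has a primary amino group (-NH2) but the nitrogen has H2 and only one carbon neighbour.
(C) has a primary amino group (-NH2) but the nitrogen has H2 and only one carbon neighbour.
(D) has a dimethylamino group (-N(CH3)2) but the nitrogen has H0, not H1.
So the answer is (A).

A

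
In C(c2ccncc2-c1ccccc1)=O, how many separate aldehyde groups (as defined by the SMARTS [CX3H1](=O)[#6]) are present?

1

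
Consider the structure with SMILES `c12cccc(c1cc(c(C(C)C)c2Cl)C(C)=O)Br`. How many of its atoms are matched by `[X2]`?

The query [X2] means: any atom with exactly two total connections (bonds + H).
Check the 18 heavy atoms by environment: 10× c (aromatic, X3) → no; 4× C (X4) → no; 1× C (X3) → no; 1× O (X1) → no; 1× Br (X1) → no; 1× Cl (X1) → no.
No environment satisfies the query, so 0 matching atoms.

0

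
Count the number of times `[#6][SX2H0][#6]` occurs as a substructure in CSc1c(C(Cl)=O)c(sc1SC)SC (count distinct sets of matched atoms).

3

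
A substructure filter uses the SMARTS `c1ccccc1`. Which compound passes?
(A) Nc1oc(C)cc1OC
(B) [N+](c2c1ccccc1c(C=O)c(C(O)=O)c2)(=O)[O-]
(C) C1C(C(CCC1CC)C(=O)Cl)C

B

c1ccccc1 describes six aromatic carbons in a ring (a benzene ring).
(A) has a methyl group (-CH3) but no six-membered all-carbon aromatic ring is present.
(B) contains the required atom environment, so the pattern matches.
(C) has a methyl group (-CH3) but no six-membered all-carbon aromatic ring is present.
So the answer is (B).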